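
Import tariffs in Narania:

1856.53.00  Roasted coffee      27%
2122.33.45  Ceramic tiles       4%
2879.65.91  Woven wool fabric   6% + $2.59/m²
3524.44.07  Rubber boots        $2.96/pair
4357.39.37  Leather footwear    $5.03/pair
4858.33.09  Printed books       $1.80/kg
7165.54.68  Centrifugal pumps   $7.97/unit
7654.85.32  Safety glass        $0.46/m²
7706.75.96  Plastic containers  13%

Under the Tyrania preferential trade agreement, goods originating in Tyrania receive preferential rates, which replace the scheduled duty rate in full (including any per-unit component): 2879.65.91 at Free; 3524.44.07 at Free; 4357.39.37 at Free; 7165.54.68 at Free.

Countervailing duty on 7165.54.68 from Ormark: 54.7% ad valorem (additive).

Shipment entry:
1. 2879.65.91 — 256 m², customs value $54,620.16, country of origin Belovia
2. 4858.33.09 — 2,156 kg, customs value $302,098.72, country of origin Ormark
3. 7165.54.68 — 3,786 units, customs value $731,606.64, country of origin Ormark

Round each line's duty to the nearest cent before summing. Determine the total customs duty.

Line 1 (2879.65.91, Belovia, 256 m², $54,620.16):
Base rate for 2879.65.91 is 6% + $2.59/m².
2879.65.91 has an FTA preferential rate, but origin Belovia is not Tyrania; base rate stands.
Duty = $54,620.16 × 6% + 256 × $2.59 = $3,940.25.
Line 2 (4858.33.09, Ormark, 2,156 kg, $302,098.72):
Base rate for 4858.33.09 is $1.80/kg.
Duty = 2,156 × $1.80 = $3,880.80.
Line 3 (7165.54.68, Ormark, 3,786 units, $731,606.64):
Base rate for 7165.54.68 is $7.97/unit.
7165.54.68 has an FTA preferential rate, but origin Ormark is not Tyrania; base rate stands.
Additional duty on 7165.54.68 from Ormark: +54.7% ad valorem. Applied ad valorem rate = 54.7%.
Duty = $731,606.64 × 54.7% + 3,786 × $7.97 = $430,363.25.
Total = $3,940.25 + $3,880.80 + $430,363.25 = $438,184.30.

$438,184.30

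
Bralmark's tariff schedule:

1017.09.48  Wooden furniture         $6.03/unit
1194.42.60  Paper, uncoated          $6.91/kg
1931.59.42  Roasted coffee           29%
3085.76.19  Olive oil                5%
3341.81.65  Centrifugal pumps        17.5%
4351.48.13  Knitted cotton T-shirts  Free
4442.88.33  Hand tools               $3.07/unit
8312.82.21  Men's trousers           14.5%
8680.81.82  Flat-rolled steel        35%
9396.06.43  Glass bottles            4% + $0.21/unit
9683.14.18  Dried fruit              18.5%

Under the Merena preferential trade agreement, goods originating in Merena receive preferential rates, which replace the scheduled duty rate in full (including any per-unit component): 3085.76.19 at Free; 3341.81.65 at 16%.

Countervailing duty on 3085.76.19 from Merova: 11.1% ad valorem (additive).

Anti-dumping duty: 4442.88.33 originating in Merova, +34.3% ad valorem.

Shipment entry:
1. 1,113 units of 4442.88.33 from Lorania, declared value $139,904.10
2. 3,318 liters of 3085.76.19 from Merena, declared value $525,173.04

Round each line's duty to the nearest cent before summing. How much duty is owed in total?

Line 1 (4442.88.33, Lorania, 1,113 units, $139,904.10):
Base rate for 4442.88.33 is $3.07/unit.
The additional-duty order on 4442.88.33 targets Merova, not Lorania; it does not apply.
Duty = 1,113 × $3.07 = $3,416.91.
Line 2 (3085.76.19, Merena, 3,318 liters, $525,173.04):
Base rate for 3085.76.19 is 5%.
Origin Merena qualifies under the Bralmark–Merena agreement and 3085.76.19 is covered: preferential rate Free applies instead.
The additional-duty order on 3085.76.19 targets Merova, not Merena; it does not apply.
Duty = $525,173.04 × 0% = $0.00.
Total = $3,416.91 + $0.00 = $3,416.91.

$3,416.91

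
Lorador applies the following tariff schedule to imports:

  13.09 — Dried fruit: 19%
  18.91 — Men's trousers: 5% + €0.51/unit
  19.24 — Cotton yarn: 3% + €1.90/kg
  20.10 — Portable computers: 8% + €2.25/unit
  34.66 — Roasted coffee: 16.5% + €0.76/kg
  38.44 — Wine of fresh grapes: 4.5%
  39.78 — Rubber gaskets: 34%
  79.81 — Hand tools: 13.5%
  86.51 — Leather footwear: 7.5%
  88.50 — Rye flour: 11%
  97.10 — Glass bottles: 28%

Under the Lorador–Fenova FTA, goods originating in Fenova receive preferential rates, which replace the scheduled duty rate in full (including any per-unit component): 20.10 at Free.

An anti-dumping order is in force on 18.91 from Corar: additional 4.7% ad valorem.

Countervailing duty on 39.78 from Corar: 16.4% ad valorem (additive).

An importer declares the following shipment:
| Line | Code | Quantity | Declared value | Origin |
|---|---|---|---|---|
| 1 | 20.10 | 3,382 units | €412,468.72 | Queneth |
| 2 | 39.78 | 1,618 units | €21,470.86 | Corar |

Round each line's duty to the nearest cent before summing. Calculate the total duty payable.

Line 1 (20.10, Queneth, 3,382 units, €412,468.72):
Base rate for 20.10 is 8% + €2.25/unit.
20.10 has an FTA preferential rate, but origin Queneth is not Fenova; base rate stands.
Duty = €412,468.72 × 8% + 3,382 × €2.25 = €40,607.00.
Line 2 (39.78, Corar, 1,618 units, €21,470.86):
Base rate for 39.78 is 34%.
Additional duty on 39.78 from Corar: +16.4%. Applied ad valorem rate: 34% + 16.4% = 50.4%.
Duty = €21,470.86 × 50.4% = €10,821.31.
Total = €40,607.00 + €10,821.31 = €51,428.31.

€51,428.31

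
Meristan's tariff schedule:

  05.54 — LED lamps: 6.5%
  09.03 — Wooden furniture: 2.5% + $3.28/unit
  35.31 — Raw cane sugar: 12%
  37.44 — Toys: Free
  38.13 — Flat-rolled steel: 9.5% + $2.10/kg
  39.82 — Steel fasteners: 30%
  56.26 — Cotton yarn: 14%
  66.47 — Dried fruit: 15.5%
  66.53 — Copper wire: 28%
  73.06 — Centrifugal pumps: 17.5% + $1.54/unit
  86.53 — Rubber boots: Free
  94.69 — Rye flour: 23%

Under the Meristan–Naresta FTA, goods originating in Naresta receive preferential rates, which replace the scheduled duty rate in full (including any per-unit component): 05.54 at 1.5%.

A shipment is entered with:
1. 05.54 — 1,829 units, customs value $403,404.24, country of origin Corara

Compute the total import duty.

Line 1 (05.54, Corara, 1,829 units, $403,404.24):
Base rate for 05.54 is 6.5%.
05.54 has an FTA preferential rate, but origin Corara is not Naresta; base rate stands.
Duty = $403,404.24 × 6.5% = $26,221.28.

$26,221.28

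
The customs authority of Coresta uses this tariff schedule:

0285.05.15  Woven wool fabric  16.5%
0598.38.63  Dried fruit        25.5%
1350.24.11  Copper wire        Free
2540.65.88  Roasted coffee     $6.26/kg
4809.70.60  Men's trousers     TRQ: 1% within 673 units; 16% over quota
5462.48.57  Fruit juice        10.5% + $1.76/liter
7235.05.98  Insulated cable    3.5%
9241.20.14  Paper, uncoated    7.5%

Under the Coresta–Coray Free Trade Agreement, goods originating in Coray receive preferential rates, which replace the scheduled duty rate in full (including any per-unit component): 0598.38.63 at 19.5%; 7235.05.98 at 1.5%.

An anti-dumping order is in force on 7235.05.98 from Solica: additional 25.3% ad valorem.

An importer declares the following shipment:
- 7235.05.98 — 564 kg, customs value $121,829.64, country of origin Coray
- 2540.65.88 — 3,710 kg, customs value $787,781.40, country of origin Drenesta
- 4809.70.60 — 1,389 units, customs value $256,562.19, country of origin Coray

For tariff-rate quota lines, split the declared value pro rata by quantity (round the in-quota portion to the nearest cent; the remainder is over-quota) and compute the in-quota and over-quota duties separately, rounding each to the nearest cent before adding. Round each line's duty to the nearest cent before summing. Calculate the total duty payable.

$47,455.52

Line 1 (7235.05.98, Coray, 564 kg, $121,829.64):
Base rate for 7235.05.98 is 3.5%.
Origin Coray qualifies under the Coresta–Coray agreement and 7235.05.98 is covered: preferential rate 1.5% applies instead.
The additional-duty order on 7235.05.98 targets Solica, not Coray; it does not apply.
Duty = $121,829.64 × 1.5% = $1,827.44.
Line 2 (2540.65.88, Drenesta, 3,710 kg, $787,781.40):
Base rate for 2540.65.88 is $6.26/kg.
Duty = 3,710 × $6.26 = $23,224.60.
Line 3 (4809.70.60, Coray, 1,389 units, $256,562.19):
Code 4809.70.60 is under a tariff-rate quota (threshold 673 units). In-quota: 673 units at 1%; over-quota: 716 units at 16%.
Pro-rata value split: in-quota = $256,562.19 × 673/1,389 = $124,309.83; over-quota = $256,562.19 − $124,309.83 = $132,252.36.
In-quota duty = $124,309.83 × 1% = $1,243.10. Over-quota duty = $132,252.36 × 16% = $21,160.38.
Line duty = $1,243.10 + $21,160.38 = $22,403.48.
Total = $1,827.44 + $23,224.60 + $22,403.48 = $47,455.52.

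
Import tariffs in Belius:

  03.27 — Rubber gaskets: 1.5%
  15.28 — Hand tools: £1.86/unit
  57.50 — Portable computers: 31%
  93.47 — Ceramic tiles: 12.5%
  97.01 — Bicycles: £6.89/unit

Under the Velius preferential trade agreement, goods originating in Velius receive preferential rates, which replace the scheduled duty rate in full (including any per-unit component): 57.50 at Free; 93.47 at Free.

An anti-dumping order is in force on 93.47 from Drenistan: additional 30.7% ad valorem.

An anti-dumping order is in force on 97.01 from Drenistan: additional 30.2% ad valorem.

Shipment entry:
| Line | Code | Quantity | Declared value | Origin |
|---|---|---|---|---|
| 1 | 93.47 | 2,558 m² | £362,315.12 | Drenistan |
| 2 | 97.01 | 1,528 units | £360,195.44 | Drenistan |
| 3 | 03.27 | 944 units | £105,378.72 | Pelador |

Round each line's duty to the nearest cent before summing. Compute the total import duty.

£277,407.75

Line 1 (93.47, Drenistan, 2,558 m², £362,315.12):
Base rate for 93.47 is 12.5%.
93.47 has an FTA preferential rate, but origin Drenistan is not Velius; base rate stands.
Additional duty on 93.47 from Drenistan: +30.7%. Applied ad valorem rate: 12.5% + 30.7% = 43.2%.
Duty = £362,315.12 × 43.2% = £156,520.13.
Line 2 (97.01, Drenistan, 1,528 units, £360,195.44):
Base rate for 97.01 is £6.89/unit.
Additional duty on 97.01 from Drenistan: +30.2% ad valorem. Applied ad valorem rate = 30.2%.
Duty = £360,195.44 × 30.2% + 1,528 × £6.89 = £119,306.94.
Line 3 (03.27, Pelador, 944 units, £105,378.72):
Base rate for 03.27 is 1.5%.
Duty = £105,378.72 × 1.5% = £1,580.68.
Total = £156,520.13 + £119,306.94 + £1,580.68 = £277,407.75.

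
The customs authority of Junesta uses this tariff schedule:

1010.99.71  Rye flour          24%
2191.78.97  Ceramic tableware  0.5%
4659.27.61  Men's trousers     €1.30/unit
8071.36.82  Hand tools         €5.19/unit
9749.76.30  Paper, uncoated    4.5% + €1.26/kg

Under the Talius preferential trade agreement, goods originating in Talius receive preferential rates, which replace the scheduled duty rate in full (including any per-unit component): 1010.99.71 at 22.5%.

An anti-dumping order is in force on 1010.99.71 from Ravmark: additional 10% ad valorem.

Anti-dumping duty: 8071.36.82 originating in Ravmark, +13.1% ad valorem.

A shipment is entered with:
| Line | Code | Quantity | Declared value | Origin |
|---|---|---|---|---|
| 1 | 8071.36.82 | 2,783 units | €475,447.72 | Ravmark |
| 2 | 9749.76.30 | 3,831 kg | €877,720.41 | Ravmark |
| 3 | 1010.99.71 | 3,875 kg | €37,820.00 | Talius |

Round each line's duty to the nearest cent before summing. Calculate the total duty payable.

€129,561.40

Line 1 (8071.36.82, Ravmark, 2,783 units, €475,447.72):
Base rate for 8071.36.82 is €5.19/unit.
Additional duty on 8071.36.82 from Ravmark: +13.1% ad valorem. Applied ad valorem rate = 13.1%.
Duty = €475,447.72 × 13.1% + 2,783 × €5.19 = €76,727.42.
Line 2 (9749.76.30, Ravmark, 3,831 kg, €877,720.41):
Base rate for 9749.76.30 is 4.5% + €1.26/kg.
Duty = €877,720.41 × 4.5% + 3,831 × €1.26 = €44,324.48.
Line 3 (1010.99.71, Talius, 3,875 kg, €37,820.00):
Base rate for 1010.99.71 is 24%.
Origin Talius qualifies under the Junesta–Talius agreement and 1010.99.71 is covered: preferential rate 22.5% applies instead.
The additional-duty order on 1010.99.71 targets Ravmark, not Talius; it does not apply.
Duty = €37,820.00 × 22.5% = €8,509.50.
Total = €76,727.42 + €44,324.48 + €8,509.50 = €129,561.40.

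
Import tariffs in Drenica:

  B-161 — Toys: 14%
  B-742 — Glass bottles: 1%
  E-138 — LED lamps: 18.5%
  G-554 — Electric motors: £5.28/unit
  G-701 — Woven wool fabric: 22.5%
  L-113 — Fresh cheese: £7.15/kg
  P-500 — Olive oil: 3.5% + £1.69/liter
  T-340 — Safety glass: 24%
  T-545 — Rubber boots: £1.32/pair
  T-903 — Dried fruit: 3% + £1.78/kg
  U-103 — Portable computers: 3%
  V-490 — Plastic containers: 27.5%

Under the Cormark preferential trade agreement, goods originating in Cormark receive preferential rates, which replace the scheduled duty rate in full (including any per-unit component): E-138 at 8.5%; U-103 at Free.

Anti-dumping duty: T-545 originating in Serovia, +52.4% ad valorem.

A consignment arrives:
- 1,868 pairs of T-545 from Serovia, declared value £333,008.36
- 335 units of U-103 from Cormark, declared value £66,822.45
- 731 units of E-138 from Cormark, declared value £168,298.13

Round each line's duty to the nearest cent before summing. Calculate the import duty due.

£191,267.48

Line 1 (T-545, Serovia, 1,868 pairs, £333,008.36):
Base rate for T-545 is £1.32/pair.
Additional duty on T-545 from Serovia: +52.4% ad valorem. Applied ad valorem rate = 52.4%.
Duty = £333,008.36 × 52.4% + 1,868 × £1.32 = £176,962.14.
Line 2 (U-103, Cormark, 335 units, £66,822.45):
Base rate for U-103 is 3%.
Origin Cormark qualifies under the Drenica–Cormark agreement and U-103 is covered: preferential rate Free applies instead.
Duty = £66,822.45 × 0% = £0.00.
Line 3 (E-138, Cormark, 731 units, £168,298.13):
Base rate for E-138 is 18.5%.
Origin Cormark qualifies under the Drenica–Cormark agreement and E-138 is covered: preferential rate 8.5% applies instead.
Duty = £168,298.13 × 8.5% = £14,305.34.
Total = £176,962.14 + £0.00 + £14,305.34 = £191,267.48.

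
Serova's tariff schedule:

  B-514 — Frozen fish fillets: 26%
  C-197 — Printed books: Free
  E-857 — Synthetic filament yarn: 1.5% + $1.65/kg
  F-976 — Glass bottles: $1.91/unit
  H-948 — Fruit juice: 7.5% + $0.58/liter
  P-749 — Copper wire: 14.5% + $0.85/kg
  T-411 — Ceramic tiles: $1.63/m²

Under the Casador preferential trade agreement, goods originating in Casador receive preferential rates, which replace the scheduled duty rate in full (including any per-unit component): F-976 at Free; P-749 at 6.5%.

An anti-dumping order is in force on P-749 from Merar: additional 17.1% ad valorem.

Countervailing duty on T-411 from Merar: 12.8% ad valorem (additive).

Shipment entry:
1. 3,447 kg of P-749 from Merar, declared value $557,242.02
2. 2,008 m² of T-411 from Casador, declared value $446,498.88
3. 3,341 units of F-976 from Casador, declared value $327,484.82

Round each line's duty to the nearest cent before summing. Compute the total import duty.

Line 1 (P-749, Merar, 3,447 kg, $557,242.02):
Base rate for P-749 is 14.5% + $0.85/kg.
P-749 has an FTA preferential rate, but origin Merar is not Casador; base rate stands.
Additional duty on P-749 from Merar: +17.1%. Applied ad valorem rate: 14.5% + 17.1% = 31.6%.
Duty = $557,242.02 × 31.6% + 3,447 × $0.85 = $179,018.43.
Line 2 (T-411, Casador, 2,008 m², $446,498.88):
Base rate for T-411 is $1.63/m².
Origin Casador is the FTA partner but T-411 is not on the preference list; base rate stands.
The additional-duty order on T-411 targets Merar, not Casador; it does not apply.
Duty = 2,008 × $1.63 = $3,273.04.
Line 3 (F-976, Casador, 3,341 units, $327,484.82):
Base rate for F-976 is $1.91/unit.
Origin Casador qualifies under the Serova–Casador agreement and F-976 is covered: preferential rate Free applies instead.
Duty = $327,484.82 × 0% = $0.00.
Total = $179,018.43 + $3,273.04 + $0.00 = $182,291.47.

$182,291.47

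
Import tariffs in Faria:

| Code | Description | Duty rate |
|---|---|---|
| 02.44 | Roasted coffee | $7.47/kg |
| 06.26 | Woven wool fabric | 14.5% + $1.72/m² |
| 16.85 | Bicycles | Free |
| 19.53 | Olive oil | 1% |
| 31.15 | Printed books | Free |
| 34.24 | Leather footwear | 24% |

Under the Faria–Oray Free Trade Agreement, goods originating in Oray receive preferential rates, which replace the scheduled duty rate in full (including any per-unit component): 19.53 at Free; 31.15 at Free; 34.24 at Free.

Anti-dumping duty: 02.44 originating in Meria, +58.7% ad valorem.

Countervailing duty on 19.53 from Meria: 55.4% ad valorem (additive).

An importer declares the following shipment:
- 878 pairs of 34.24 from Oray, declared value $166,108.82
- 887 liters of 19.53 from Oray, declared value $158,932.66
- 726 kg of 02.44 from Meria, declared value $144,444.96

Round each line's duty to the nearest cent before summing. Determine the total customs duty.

Line 1 (34.24, Oray, 878 pairs, $166,108.82):
Base rate for 34.24 is 24%.
Origin Oray qualifies under the Faria–Oray agreement and 34.24 is covered: preferential rate Free applies instead.
Duty = $166,108.82 × 0% = $0.00.
Line 2 (19.53, Oray, 887 liters, $158,932.66):
Base rate for 19.53 is 1%.
Origin Oray qualifies under the Faria–Oray agreement and 19.53 is covered: preferential rate Free applies instead.
The additional-duty order on 19.53 targets Meria, not Oray; it does not apply.
Duty = $158,932.66 × 0% = $0.00.
Line 3 (02.44, Meria, 726 kg, $144,444.96):
Base rate for 02.44 is $7.47/kg.
Additional duty on 02.44 from Meria: +58.7% ad valorem. Applied ad valorem rate = 58.7%.
Duty = $144,444.96 × 58.7% + 726 × $7.47 = $90,212.41.
Total = $0.00 + $0.00 + $90,212.41 = $90,212.41.

$90,212.41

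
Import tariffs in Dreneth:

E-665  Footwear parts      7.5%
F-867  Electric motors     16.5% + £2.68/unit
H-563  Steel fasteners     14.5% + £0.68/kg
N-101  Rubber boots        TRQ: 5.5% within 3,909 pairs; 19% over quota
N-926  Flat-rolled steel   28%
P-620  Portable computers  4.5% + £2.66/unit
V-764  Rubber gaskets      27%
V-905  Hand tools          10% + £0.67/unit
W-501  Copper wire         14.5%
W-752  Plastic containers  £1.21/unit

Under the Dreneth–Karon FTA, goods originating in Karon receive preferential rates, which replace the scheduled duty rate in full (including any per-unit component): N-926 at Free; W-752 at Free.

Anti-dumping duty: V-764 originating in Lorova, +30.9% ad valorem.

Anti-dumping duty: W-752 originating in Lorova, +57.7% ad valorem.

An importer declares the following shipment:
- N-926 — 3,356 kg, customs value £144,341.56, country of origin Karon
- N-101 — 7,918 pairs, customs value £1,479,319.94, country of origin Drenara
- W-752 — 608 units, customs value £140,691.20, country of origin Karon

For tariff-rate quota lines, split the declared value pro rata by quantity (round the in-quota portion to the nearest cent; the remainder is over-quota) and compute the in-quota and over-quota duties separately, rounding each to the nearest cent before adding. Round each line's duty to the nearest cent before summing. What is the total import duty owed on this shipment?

Line 1 (N-926, Karon, 3,356 kg, £144,341.56):
Base rate for N-926 is 28%.
Origin Karon qualifies under the Dreneth–Karon agreement and N-926 is covered: preferential rate Free applies instead.
Duty = £144,341.56 × 0% = £0.00.
Line 2 (N-101, Drenara, 7,918 pairs, £1,479,319.94):
Code N-101 is under a tariff-rate quota (threshold 3,909 pairs). In-quota: 3,909 pairs at 5.5%; over-quota: 4,009 pairs at 19%.
Pro-rata value split: in-quota = £1,479,319.94 × 3,909/7,918 = £730,318.47; over-quota = £1,479,319.94 − £730,318.47 = £749,001.47.
In-quota duty = £730,318.47 × 5.5% = £40,167.52. Over-quota duty = £749,001.47 × 19% = £142,310.28.
Line duty = £40,167.52 + £142,310.28 = £182,477.80.
Line 3 (W-752, Karon, 608 units, £140,691.20):
Base rate for W-752 is £1.21/unit.
Origin Karon qualifies under the Dreneth–Karon agreement and W-752 is covered: preferential rate Free applies instead.
The additional-duty order on W-752 targets Lorova, not Karon; it does not apply.
Duty = £140,691.20 × 0% = £0.00.
Total = £0.00 + £182,477.80 + £0.00 = £182,477.80.

£182,477.80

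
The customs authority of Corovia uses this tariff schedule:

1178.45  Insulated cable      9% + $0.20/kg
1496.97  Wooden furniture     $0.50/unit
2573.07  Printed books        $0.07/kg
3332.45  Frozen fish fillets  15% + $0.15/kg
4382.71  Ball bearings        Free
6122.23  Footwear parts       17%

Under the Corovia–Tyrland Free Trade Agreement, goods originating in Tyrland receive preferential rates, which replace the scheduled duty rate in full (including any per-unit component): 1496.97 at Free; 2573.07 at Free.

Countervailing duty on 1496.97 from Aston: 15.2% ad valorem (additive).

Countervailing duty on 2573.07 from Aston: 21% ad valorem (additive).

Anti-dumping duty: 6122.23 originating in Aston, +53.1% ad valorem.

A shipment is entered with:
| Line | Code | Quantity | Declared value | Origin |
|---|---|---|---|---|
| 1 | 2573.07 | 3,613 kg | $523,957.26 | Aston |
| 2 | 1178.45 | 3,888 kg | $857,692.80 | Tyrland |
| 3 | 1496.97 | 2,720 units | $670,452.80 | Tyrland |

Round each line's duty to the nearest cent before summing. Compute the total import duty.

Line 1 (2573.07, Aston, 3,613 kg, $523,957.26):
Base rate for 2573.07 is $0.07/kg.
2573.07 has an FTA preferential rate, but origin Aston is not Tyrland; base rate stands.
Additional duty on 2573.07 from Aston: +21% ad valorem. Applied ad valorem rate = 21%.
Duty = $523,957.26 × 21% + 3,613 × $0.07 = $110,283.93.
Line 2 (1178.45, Tyrland, 3,888 kg, $857,692.80):
Base rate for 1178.45 is 9% + $0.20/kg.
Origin Tyrland is the FTA partner but 1178.45 is not on the preference list; base rate stands.
Duty = $857,692.80 × 9% + 3,888 × $0.20 = $77,969.95.
Line 3 (1496.97, Tyrland, 2,720 units, $670,452.80):
Base rate for 1496.97 is $0.50/unit.
Origin Tyrland qualifies under the Corovia–Tyrland agreement and 1496.97 is covered: preferential rate Free applies instead.
The additional-duty order on 1496.97 targets Aston, not Tyrland; it does not apply.
Duty = $670,452.80 × 0% = $0.00.
Total = $110,283.93 + $77,969.95 + $0.00 = $188,253.88.

$188,253.88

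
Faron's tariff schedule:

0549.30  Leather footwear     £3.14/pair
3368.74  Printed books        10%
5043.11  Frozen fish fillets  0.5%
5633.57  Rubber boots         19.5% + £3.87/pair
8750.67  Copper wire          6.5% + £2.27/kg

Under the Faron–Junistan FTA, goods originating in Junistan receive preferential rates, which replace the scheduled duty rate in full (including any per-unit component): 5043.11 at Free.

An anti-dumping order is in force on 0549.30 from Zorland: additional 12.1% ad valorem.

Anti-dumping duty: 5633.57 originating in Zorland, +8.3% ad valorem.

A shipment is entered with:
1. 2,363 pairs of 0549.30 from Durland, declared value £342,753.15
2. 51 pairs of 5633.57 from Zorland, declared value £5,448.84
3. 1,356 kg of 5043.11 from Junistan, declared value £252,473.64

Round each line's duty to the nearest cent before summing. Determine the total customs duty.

Line 1 (0549.30, Durland, 2,363 pairs, £342,753.15):
Base rate for 0549.30 is £3.14/pair.
The additional-duty order on 0549.30 targets Zorland, not Durland; it does not apply.
Duty = 2,363 × £3.14 = £7,419.82.
Line 2 (5633.57, Zorland, 51 pairs, £5,448.84):
Base rate for 5633.57 is 19.5% + £3.87/pair.
Additional duty on 5633.57 from Zorland: +8.3%. Applied ad valorem rate: 19.5% + 8.3% = 27.8%.
Duty = £5,448.84 × 27.8% + 51 × £3.87 = £1,712.15.
Line 3 (5043.11, Junistan, 1,356 kg, £252,473.64):
Base rate for 5043.11 is 0.5%.
Origin Junistan qualifies under the Faron–Junistan agreement and 5043.11 is covered: preferential rate Free applies instead.
Duty = £252,473.64 × 0% = £0.00.
Total = £7,419.82 + £1,712.15 + £0.00 = £9,131.97.

£9,131.97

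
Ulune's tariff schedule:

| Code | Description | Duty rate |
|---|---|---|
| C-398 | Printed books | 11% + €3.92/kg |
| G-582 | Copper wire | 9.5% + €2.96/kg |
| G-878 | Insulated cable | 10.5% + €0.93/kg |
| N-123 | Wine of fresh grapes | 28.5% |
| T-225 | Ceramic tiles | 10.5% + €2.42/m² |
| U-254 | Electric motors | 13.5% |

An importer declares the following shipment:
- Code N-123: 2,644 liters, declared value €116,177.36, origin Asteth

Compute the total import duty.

Line 1 (N-123, Asteth, 2,644 liters, €116,177.36):
Base rate for N-123 is 28.5%.
Duty = €116,177.36 × 28.5% = €33,110.55.

€33,110.55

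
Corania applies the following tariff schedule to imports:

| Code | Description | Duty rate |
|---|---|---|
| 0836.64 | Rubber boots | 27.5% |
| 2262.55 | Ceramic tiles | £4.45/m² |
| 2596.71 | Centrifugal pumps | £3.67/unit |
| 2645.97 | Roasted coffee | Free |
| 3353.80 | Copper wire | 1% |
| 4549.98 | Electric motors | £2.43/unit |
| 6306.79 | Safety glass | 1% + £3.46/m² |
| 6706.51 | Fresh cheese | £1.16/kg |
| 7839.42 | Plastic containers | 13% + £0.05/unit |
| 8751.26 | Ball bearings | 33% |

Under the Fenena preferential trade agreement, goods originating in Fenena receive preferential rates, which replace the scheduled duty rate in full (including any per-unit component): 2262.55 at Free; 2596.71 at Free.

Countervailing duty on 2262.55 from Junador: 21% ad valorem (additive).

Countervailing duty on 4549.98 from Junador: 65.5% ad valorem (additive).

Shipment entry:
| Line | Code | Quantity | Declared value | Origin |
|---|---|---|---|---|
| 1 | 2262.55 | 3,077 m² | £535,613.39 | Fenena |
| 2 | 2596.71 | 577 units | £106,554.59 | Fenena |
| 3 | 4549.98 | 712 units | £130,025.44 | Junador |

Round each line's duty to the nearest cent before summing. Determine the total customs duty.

£86,896.82

Line 1 (2262.55, Fenena, 3,077 m², £535,613.39):
Base rate for 2262.55 is £4.45/m².
Origin Fenena qualifies under the Corania–Fenena agreement and 2262.55 is covered: preferential rate Free applies instead.
The additional-duty order on 2262.55 targets Junador, not Fenena; it does not apply.
Duty = £535,613.39 × 0% = £0.00.
Line 2 (2596.71, Fenena, 577 units, £106,554.59):
Base rate for 2596.71 is £3.67/unit.
Origin Fenena qualifies under the Corania–Fenena agreement and 2596.71 is covered: preferential rate Free applies instead.
Duty = £106,554.59 × 0% = £0.00.
Line 3 (4549.98, Junador, 712 units, £130,025.44):
Base rate for 4549.98 is £2.43/unit.
Additional duty on 4549.98 from Junador: +65.5% ad valorem. Applied ad valorem rate = 65.5%.
Duty = £130,025.44 × 65.5% + 712 × £2.43 = £86,896.82.
Total = £0.00 + £0.00 + £86,896.82 = £86,896.82.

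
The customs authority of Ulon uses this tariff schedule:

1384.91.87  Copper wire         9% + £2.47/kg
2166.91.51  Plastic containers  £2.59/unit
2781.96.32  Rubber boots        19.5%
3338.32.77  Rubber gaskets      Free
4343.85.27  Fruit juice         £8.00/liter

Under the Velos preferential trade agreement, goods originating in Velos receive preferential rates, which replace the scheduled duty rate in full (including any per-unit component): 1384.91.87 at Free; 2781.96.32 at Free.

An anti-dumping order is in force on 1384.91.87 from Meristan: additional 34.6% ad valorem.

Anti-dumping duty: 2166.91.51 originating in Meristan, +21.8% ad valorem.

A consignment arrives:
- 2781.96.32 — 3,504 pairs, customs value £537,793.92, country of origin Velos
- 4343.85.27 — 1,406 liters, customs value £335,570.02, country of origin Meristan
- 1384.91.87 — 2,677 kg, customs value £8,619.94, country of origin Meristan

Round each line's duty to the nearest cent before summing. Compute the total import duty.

Line 1 (2781.96.32, Velos, 3,504 pairs, £537,793.92):
Base rate for 2781.96.32 is 19.5%.
Origin Velos qualifies under the Ulon–Velos agreement and 2781.96.32 is covered: preferential rate Free applies instead.
Duty = £537,793.92 × 0% = £0.00.
Line 2 (4343.85.27, Meristan, 1,406 liters, £335,570.02):
Base rate for 4343.85.27 is £8.00/liter.
Duty = 1,406 × £8.00 = £11,248.00.
Line 3 (1384.91.87, Meristan, 2,677 kg, £8,619.94):
Base rate for 1384.91.87 is 9% + £2.47/kg.
1384.91.87 has an FTA preferential rate, but origin Meristan is not Velos; base rate stands.
Additional duty on 1384.91.87 from Meristan: +34.6%. Applied ad valorem rate: 9% + 34.6% = 43.6%.
Duty = £8,619.94 × 43.6% + 2,677 × £2.47 = £10,370.48.
Total = £0.00 + £11,248.00 + £10,370.48 = £21,618.48.

£21,618.48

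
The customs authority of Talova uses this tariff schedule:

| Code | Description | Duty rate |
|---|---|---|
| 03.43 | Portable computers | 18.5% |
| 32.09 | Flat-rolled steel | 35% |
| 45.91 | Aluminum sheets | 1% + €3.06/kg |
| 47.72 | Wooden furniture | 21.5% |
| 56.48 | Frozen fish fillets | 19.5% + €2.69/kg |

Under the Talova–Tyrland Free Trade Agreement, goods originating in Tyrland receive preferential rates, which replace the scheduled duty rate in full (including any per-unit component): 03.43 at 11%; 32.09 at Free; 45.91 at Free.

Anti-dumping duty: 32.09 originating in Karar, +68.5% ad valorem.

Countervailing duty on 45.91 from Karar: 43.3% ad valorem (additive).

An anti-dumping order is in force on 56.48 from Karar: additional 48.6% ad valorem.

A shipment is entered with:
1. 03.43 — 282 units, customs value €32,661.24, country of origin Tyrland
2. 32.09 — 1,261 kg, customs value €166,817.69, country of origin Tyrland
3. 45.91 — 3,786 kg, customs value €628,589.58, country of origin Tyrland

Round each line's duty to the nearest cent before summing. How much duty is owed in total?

Line 1 (03.43, Tyrland, 282 units, €32,661.24):
Base rate for 03.43 is 18.5%.
Origin Tyrland qualifies under the Talova–Tyrland agreement and 03.43 is covered: preferential rate 11% applies instead.
Duty = €32,661.24 × 11% = €3,592.74.
Line 2 (32.09, Tyrland, 1,261 kg, €166,817.69):
Base rate for 32.09 is 35%.
Origin Tyrland qualifies under the Talova–Tyrland agreement and 32.09 is covered: preferential rate Free applies instead.
The additional-duty order on 32.09 targets Karar, not Tyrland; it does not apply.
Duty = €166,817.69 × 0% = €0.00.
Line 3 (45.91, Tyrland, 3,786 kg, €628,589.58):
Base rate for 45.91 is 1% + €3.06/kg.
Origin Tyrland qualifies under the Talova–Tyrland agreement and 45.91 is covered: preferential rate Free applies instead.
The additional-duty order on 45.91 targets Karar, not Tyrland; it does not apply.
Duty = €628,589.58 × 0% = €0.00.
Total = €3,592.74 + €0.00 + €0.00 = €3,592.74.

€3,592.74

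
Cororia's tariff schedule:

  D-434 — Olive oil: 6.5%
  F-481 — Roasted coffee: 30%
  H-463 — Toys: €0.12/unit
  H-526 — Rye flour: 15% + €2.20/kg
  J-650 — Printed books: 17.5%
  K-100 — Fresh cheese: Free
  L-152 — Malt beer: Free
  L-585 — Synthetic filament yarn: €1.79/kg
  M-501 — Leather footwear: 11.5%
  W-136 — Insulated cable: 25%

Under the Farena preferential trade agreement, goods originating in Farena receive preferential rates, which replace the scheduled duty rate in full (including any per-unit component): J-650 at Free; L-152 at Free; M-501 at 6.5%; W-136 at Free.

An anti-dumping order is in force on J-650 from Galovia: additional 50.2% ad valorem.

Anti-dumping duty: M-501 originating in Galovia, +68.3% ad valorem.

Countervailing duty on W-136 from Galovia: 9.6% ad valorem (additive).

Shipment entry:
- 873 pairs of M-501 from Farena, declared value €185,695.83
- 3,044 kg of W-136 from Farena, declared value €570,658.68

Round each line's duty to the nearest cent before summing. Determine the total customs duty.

€12,070.23

Line 1 (M-501, Farena, 873 pairs, €185,695.83):
Base rate for M-501 is 11.5%.
Origin Farena qualifies under the Cororia–Farena agreement and M-501 is covered: preferential rate 6.5% applies instead.
The additional-duty order on M-501 targets Galovia, not Farena; it does not apply.
Duty = €185,695.83 × 6.5% = €12,070.23.
Line 2 (W-136, Farena, 3,044 kg, €570,658.68):
Base rate for W-136 is 25%.
Origin Farena qualifies under the Cororia–Farena agreement and W-136 is covered: preferential rate Free applies instead.
The additional-duty order on W-136 targets Galovia, not Farena; it does not apply.
Duty = €570,658.68 × 0% = €0.00.
Total = €12,070.23 + €0.00 = €12,070.23.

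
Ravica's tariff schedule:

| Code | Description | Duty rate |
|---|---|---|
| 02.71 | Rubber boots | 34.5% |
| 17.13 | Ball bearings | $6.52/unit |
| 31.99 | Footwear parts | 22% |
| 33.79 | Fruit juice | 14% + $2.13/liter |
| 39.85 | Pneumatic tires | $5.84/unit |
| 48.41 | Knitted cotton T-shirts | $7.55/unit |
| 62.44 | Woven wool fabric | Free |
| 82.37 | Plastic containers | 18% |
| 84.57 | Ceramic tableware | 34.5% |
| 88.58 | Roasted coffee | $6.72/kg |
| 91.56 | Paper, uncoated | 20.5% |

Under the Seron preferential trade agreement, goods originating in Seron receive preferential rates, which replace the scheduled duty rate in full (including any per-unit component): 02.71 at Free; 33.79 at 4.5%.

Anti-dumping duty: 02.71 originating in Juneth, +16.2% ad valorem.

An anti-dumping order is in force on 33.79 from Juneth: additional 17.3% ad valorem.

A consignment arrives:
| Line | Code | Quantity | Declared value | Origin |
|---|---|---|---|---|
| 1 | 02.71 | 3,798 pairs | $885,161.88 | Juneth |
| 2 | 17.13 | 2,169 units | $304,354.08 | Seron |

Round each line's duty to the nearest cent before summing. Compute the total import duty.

Line 1 (02.71, Juneth, 3,798 pairs, $885,161.88):
Base rate for 02.71 is 34.5%.
02.71 has an FTA preferential rate, but origin Juneth is not Seron; base rate stands.
Additional duty on 02.71 from Juneth: +16.2%. Applied ad valorem rate: 34.5% + 16.2% = 50.7%.
Duty = $885,161.88 × 50.7% = $448,777.07.
Line 2 (17.13, Seron, 2,169 units, $304,354.08):
Base rate for 17.13 is $6.52/unit.
Origin Seron is the FTA partner but 17.13 is not on the preference list; base rate stands.
Duty = 2,169 × $6.52 = $14,141.88.
Total = $448,777.07 + $14,141.88 = $462,918.95.

$462,918.95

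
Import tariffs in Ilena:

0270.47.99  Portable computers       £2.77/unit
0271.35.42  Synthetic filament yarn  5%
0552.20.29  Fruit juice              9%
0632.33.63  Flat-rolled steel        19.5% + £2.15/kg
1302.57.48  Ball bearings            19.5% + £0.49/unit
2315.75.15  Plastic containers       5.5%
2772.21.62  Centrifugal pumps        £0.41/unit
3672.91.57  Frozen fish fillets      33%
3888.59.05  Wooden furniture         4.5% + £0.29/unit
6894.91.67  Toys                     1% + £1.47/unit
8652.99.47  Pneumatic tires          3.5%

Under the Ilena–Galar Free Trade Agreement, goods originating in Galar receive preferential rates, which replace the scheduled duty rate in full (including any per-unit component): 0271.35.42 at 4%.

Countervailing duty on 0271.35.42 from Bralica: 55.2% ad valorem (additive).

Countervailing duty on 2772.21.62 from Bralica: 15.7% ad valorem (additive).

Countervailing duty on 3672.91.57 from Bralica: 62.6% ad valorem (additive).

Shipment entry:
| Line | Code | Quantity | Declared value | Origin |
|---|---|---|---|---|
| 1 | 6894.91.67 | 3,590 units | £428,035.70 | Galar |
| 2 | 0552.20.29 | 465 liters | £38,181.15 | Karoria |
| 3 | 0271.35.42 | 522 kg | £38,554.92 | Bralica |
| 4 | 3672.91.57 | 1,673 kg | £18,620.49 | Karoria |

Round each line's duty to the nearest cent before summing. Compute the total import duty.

Line 1 (6894.91.67, Galar, 3,590 units, £428,035.70):
Base rate for 6894.91.67 is 1% + £1.47/unit.
Origin Galar is the FTA partner but 6894.91.67 is not on the preference list; base rate stands.
Duty = £428,035.70 × 1% + 3,590 × £1.47 = £9,557.66.
Line 2 (0552.20.29, Karoria, 465 liters, £38,181.15):
Base rate for 0552.20.29 is 9%.
Duty = £38,181.15 × 9% = £3,436.30.
Line 3 (0271.35.42, Bralica, 522 kg, £38,554.92):
Base rate for 0271.35.42 is 5%.
0271.35.42 has an FTA preferential rate, but origin Bralica is not Galar; base rate stands.
Additional duty on 0271.35.42 from Bralica: +55.2%. Applied ad valorem rate: 5% + 55.2% = 60.2%.
Duty = £38,554.92 × 60.2% = £23,210.06.
Line 4 (3672.91.57, Karoria, 1,673 kg, £18,620.49):
Base rate for 3672.91.57 is 33%.
The additional-duty order on 3672.91.57 targets Bralica, not Karoria; it does not apply.
Duty = £18,620.49 × 33% = £6,144.76.
Total = £9,557.66 + £3,436.30 + £23,210.06 + £6,144.76 = £42,348.78.

£42,348.78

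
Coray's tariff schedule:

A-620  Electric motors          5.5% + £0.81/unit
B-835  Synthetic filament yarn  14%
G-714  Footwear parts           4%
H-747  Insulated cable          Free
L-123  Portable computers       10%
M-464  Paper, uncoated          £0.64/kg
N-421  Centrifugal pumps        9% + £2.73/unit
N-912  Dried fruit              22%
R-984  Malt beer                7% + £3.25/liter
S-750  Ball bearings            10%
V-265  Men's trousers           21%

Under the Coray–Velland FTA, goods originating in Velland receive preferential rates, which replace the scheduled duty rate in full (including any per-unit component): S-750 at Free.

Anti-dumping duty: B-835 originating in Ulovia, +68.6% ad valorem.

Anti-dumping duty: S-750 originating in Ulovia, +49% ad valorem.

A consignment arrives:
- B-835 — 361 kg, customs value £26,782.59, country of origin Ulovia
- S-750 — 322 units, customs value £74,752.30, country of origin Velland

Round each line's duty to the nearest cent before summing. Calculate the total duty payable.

£22,122.42

Line 1 (B-835, Ulovia, 361 kg, £26,782.59):
Base rate for B-835 is 14%.
Additional duty on B-835 from Ulovia: +68.6%. Applied ad valorem rate: 14% + 68.6% = 82.6%.
Duty = £26,782.59 × 82.6% = £22,122.42.
Line 2 (S-750, Velland, 322 units, £74,752.30):
Base rate for S-750 is 10%.
Origin Velland qualifies under the Coray–Velland agreement and S-750 is covered: preferential rate Free applies instead.
The additional-duty order on S-750 targets Ulovia, not Velland; it does not apply.
Duty = £74,752.30 × 0% = £0.00.
Total = £22,122.42 + £0.00 = £22,122.42.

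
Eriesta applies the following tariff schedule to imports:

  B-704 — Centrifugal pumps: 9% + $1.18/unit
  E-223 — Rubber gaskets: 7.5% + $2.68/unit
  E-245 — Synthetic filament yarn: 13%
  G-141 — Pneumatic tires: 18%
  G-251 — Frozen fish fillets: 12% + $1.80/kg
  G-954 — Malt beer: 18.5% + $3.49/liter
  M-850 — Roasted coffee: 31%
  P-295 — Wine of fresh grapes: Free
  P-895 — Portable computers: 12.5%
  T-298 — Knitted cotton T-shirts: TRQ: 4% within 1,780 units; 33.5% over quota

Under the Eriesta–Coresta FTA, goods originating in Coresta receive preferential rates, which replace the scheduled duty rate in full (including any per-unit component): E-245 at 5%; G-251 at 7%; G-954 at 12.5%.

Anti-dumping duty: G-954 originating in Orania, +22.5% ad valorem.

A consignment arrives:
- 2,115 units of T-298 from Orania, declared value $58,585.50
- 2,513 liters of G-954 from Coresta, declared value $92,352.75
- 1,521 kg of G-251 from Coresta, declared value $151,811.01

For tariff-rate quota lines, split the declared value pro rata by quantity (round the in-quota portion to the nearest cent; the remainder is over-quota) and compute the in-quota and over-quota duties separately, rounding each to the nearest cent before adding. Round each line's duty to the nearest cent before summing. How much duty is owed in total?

$27,251.73

Line 1 (T-298, Orania, 2,115 units, $58,585.50):
Code T-298 is under a tariff-rate quota (threshold 1,780 units). In-quota: 1,780 units at 4%; over-quota: 335 units at 33.5%.
Pro-rata value split: in-quota = $58,585.50 × 1,780/2,115 = $49,306.00; over-quota = $58,585.50 − $49,306.00 = $9,279.50.
In-quota duty = $49,306.00 × 4% = $1,972.24. Over-quota duty = $9,279.50 × 33.5% = $3,108.63.
Line duty = $1,972.24 + $3,108.63 = $5,080.87.
Line 2 (G-954, Coresta, 2,513 liters, $92,352.75):
Base rate for G-954 is 18.5% + $3.49/liter.
Origin Coresta qualifies under the Eriesta–Coresta agreement and G-954 is covered: preferential rate 12.5% applies instead.
The additional-duty order on G-954 targets Orania, not Coresta; it does not apply.
Duty = $92,352.75 × 12.5% = $11,544.09.
Line 3 (G-251, Coresta, 1,521 kg, $151,811.01):
Base rate for G-251 is 12% + $1.80/kg.
Origin Coresta qualifies under the Eriesta–Coresta agreement and G-251 is covered: preferential rate 7% applies instead.
Duty = $151,811.01 × 7% = $10,626.77.
Total = $5,080.87 + $11,544.09 + $10,626.77 = $27,251.73.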